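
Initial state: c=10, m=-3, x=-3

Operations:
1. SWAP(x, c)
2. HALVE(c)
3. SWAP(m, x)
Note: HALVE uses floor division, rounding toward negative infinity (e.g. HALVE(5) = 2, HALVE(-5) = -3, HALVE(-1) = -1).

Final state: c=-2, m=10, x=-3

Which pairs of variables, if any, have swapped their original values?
None

Comparing initial and final values:
x: -3 → -3
m: -3 → 10
c: 10 → -2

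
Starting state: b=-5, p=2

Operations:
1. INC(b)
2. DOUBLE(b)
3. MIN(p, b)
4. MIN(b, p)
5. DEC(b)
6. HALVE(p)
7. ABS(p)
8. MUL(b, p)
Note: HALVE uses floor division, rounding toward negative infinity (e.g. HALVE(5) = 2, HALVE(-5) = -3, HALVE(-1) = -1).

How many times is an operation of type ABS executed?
1

Counting ABS operations:
Step 7: ABS(p) ← ABS
Total: 1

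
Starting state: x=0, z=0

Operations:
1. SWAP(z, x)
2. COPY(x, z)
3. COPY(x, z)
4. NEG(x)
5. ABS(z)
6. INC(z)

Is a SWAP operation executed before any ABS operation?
Yes

First SWAP: step 1
First ABS: step 5
Since 1 < 5, SWAP comes first.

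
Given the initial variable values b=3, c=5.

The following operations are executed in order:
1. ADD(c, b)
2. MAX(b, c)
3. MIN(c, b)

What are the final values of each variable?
{b: 8, c: 8}

Step-by-step execution:
Initial: b=3, c=5
After step 1 (ADD(c, b)): b=3, c=8
After step 2 (MAX(b, c)): b=8, c=8
After step 3 (MIN(c, b)): b=8, c=8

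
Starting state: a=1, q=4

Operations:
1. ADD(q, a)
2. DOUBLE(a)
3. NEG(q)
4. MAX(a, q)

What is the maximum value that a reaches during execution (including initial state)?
2

Values of a at each step:
Initial: a = 1
After step 1: a = 1
After step 2: a = 2 ← maximum
After step 3: a = 2
After step 4: a = 2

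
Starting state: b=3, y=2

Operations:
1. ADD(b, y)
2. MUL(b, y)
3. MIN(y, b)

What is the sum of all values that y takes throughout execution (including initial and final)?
8

Values of y at each step:
Initial: y = 2
After step 1: y = 2
After step 2: y = 2
After step 3: y = 2
Sum = 2 + 2 + 2 + 2 = 8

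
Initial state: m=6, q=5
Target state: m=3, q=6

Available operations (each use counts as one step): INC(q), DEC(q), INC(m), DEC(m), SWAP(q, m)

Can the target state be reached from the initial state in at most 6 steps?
Yes

Path (3 steps): DEC(q) → DEC(q) → SWAP(q, m)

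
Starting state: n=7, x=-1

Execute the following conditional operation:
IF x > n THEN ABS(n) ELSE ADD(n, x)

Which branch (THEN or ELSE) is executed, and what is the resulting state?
Branch: ELSE, Final state: n=6, x=-1

Evaluating condition: x > n
x = -1, n = 7
Condition is False, so ELSE branch executes
After ADD(n, x): n=6, x=-1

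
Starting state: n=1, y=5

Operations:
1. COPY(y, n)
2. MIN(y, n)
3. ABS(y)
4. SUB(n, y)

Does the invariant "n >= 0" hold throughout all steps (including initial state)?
Yes

The invariant holds at every step.

State at each step:
Initial: n=1, y=5
After step 1: n=1, y=1
After step 2: n=1, y=1
After step 3: n=1, y=1
After step 4: n=0, y=1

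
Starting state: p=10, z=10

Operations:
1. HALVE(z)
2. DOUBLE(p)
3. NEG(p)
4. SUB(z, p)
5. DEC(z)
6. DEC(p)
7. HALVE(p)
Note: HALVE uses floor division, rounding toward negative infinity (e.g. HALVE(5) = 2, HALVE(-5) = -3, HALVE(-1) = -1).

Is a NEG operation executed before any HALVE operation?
No

First NEG: step 3
First HALVE: step 1
Since 3 > 1, HALVE comes first.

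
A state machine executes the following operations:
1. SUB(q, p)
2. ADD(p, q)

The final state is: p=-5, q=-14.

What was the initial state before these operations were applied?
p=9, q=-5

Working backwards:
Final state: p=-5, q=-14
Before step 2 (ADD(p, q)): p=9, q=-14
Before step 1 (SUB(q, p)): p=9, q=-5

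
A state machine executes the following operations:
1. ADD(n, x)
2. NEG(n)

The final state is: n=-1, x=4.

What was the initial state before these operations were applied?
n=-3, x=4

Working backwards:
Final state: n=-1, x=4
Before step 2 (NEG(n)): n=1, x=4
Before step 1 (ADD(n, x)): n=-3, x=4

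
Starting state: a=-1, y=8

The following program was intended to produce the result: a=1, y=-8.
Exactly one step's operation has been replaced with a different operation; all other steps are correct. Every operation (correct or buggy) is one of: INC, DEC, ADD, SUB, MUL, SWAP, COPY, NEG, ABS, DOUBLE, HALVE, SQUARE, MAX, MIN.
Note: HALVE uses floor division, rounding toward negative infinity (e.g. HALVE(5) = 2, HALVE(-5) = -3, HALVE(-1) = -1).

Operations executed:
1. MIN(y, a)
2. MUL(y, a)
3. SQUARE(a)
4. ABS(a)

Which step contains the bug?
Step 1

Trace with buggy code:
Initial: a=-1, y=8
After step 1: a=-1, y=-1
After step 2: a=-1, y=1
After step 3: a=1, y=1
After step 4: a=1, y=1
Actual final a=1, y=1 ≠ expected a=1, y=-8.
Step 1 is the only position where a single-operation replacement can produce the expected result.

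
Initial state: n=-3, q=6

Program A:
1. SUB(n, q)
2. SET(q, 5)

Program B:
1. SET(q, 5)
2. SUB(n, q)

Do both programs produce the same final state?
No

Program A final state: n=-9, q=5
Program B final state: n=-8, q=5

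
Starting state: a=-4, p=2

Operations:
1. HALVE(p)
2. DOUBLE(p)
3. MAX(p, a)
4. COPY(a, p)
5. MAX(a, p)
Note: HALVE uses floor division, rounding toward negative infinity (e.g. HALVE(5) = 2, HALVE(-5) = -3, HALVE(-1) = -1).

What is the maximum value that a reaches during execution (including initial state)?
2

Values of a at each step:
Initial: a = -4
After step 1: a = -4
After step 2: a = -4
After step 3: a = -4
After step 4: a = 2 ← maximum
After step 5: a = 2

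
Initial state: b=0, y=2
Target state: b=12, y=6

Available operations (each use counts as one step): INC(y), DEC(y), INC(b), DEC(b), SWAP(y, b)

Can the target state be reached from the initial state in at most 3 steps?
No

The target state cannot be reached within 3 steps.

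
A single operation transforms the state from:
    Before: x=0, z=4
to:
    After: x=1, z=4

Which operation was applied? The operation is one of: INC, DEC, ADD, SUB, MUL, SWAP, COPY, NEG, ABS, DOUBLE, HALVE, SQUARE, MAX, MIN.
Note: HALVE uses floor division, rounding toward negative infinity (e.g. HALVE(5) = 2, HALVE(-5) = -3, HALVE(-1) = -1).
INC(x)

Analyzing the change:
Before: x=0, z=4
After: x=1, z=4
Variable x changed from 0 to 1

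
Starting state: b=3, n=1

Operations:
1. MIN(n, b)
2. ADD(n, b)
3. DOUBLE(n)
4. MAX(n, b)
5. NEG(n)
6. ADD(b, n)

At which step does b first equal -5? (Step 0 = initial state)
Step 6

Tracing b:
Initial: b = 3
After step 1: b = 3
After step 2: b = 3
After step 3: b = 3
After step 4: b = 3
After step 5: b = 3
After step 6: b = -5 ← first occurrence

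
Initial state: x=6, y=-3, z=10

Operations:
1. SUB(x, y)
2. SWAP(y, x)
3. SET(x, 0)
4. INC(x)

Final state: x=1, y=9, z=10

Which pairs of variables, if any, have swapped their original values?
None

Comparing initial and final values:
y: -3 → 9
x: 6 → 1
z: 10 → 10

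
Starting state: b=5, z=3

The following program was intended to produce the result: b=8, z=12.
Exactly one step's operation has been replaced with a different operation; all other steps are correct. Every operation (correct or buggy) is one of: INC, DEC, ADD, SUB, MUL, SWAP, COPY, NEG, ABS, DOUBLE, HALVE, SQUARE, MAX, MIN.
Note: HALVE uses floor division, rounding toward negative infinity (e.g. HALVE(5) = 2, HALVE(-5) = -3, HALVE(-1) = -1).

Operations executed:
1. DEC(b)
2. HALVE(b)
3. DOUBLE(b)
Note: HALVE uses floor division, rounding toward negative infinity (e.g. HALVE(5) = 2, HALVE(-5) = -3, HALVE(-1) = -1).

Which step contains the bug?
Step 2

Trace with buggy code:
Initial: b=5, z=3
After step 1: b=4, z=3
After step 2: b=2, z=3
After step 3: b=4, z=3
Actual final b=4, z=3 ≠ expected b=8, z=12.
Step 2 is the only position where a single-operation replacement can produce the expected result.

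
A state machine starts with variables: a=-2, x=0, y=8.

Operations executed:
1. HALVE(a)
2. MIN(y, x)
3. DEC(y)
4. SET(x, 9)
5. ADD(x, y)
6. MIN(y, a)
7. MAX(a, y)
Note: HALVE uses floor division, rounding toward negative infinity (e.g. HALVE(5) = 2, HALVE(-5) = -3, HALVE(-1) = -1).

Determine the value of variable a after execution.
a = -1

Tracing execution:
Step 1: HALVE(a) → a = -1
Step 2: MIN(y, x) → a = -1
Step 3: DEC(y) → a = -1
Step 4: SET(x, 9) → a = -1
Step 5: ADD(x, y) → a = -1
Step 6: MIN(y, a) → a = -1
Step 7: MAX(a, y) → a = -1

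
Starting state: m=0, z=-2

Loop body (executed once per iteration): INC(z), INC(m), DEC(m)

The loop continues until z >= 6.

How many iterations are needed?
8

Tracing iterations:
Initial: m=0, z=-2
After iteration 1: m=0, z=-1
After iteration 2: m=0, z=0
After iteration 3: m=0, z=1
After iteration 4: m=0, z=2
After iteration 5: m=0, z=3
After iteration 6: m=0, z=4
After iteration 7: m=0, z=5
After iteration 8: m=0, z=6
z >= 6 now holds, so the loop exits after 8 iterations.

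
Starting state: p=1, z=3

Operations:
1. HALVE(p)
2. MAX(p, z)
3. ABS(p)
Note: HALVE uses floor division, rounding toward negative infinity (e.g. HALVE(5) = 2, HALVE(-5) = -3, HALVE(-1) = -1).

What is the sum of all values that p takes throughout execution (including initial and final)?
7

Values of p at each step:
Initial: p = 1
After step 1: p = 0
After step 2: p = 3
After step 3: p = 3
Sum = 1 + 0 + 3 + 3 = 7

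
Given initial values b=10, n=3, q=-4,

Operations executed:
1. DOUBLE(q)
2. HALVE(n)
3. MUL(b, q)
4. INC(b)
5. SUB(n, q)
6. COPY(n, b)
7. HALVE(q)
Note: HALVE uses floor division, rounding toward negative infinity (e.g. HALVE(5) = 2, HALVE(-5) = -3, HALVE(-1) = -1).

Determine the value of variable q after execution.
q = -4

Tracing execution:
Step 1: DOUBLE(q) → q = -8
Step 2: HALVE(n) → q = -8
Step 3: MUL(b, q) → q = -8
Step 4: INC(b) → q = -8
Step 5: SUB(n, q) → q = -8
Step 6: COPY(n, b) → q = -8
Step 7: HALVE(q) → q = -4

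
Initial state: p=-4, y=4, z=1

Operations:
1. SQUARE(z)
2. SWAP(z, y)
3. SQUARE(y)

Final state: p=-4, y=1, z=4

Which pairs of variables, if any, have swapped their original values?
(y, z)

Comparing initial and final values:
p: -4 → -4
y: 4 → 1
z: 1 → 4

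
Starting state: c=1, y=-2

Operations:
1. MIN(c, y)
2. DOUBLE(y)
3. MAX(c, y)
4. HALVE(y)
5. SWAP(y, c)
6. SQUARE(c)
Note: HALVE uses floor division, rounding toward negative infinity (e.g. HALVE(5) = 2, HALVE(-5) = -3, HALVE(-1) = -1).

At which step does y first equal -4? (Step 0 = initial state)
Step 2

Tracing y:
Initial: y = -2
After step 1: y = -2
After step 2: y = -4 ← first occurrence
After step 3: y = -4
After step 4: y = -2
After step 5: y = -2
After step 6: y = -2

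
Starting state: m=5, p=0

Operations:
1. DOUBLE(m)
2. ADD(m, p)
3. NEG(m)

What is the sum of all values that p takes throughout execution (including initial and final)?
0

Values of p at each step:
Initial: p = 0
After step 1: p = 0
After step 2: p = 0
After step 3: p = 0
Sum = 0 + 0 + 0 + 0 = 0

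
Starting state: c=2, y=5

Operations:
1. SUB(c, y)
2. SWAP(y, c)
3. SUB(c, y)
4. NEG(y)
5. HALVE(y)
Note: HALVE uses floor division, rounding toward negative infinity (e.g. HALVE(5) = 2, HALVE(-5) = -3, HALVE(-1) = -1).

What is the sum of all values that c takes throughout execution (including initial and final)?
28

Values of c at each step:
Initial: c = 2
After step 1: c = -3
After step 2: c = 5
After step 3: c = 8
After step 4: c = 8
After step 5: c = 8
Sum = 2 + -3 + 5 + 8 + 8 + 8 = 28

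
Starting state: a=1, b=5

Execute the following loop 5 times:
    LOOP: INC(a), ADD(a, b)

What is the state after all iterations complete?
a=31, b=5

Iteration trace:
Start: a=1, b=5
After iteration 1: a=7, b=5
After iteration 2: a=13, b=5
After iteration 3: a=19, b=5
After iteration 4: a=25, b=5
After iteration 5: a=31, b=5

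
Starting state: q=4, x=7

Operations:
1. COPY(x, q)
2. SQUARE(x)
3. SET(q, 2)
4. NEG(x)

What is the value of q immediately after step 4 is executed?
q = 2

Tracing q through execution:
Initial: q = 4
After step 1 (COPY(x, q)): q = 4
After step 2 (SQUARE(x)): q = 4
After step 3 (SET(q, 2)): q = 2
After step 4 (NEG(x)): q = 2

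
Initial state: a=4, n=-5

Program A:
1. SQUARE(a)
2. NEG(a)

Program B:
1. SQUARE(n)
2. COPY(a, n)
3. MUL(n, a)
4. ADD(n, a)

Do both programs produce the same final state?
No

Program A final state: a=-16, n=-5
Program B final state: a=25, n=650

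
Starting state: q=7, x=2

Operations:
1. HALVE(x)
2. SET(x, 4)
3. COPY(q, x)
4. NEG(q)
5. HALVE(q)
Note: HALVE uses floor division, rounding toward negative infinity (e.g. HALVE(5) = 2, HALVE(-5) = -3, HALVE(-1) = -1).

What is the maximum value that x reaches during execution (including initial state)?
4

Values of x at each step:
Initial: x = 2
After step 1: x = 1
After step 2: x = 4 ← maximum
After step 3: x = 4
After step 4: x = 4
After step 5: x = 4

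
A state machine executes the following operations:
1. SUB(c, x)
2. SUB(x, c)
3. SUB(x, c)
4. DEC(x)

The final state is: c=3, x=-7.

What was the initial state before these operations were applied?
c=3, x=0

Working backwards:
Final state: c=3, x=-7
Before step 4 (DEC(x)): c=3, x=-6
Before step 3 (SUB(x, c)): c=3, x=-3
Before step 2 (SUB(x, c)): c=3, x=0
Before step 1 (SUB(c, x)): c=3, x=0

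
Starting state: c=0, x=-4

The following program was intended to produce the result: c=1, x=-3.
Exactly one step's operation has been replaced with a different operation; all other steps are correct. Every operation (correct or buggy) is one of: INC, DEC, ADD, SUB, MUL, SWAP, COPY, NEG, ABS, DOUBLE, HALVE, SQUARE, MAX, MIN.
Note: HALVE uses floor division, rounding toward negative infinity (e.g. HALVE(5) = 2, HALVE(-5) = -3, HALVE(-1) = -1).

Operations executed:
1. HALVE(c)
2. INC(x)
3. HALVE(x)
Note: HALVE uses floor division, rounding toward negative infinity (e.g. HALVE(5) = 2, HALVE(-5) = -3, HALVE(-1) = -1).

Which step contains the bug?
Step 3

Trace with buggy code:
Initial: c=0, x=-4
After step 1: c=0, x=-4
After step 2: c=0, x=-3
After step 3: c=0, x=-2
Actual final c=0, x=-2 ≠ expected c=1, x=-3.
Step 3 is the only position where a single-operation replacement can produce the expected result.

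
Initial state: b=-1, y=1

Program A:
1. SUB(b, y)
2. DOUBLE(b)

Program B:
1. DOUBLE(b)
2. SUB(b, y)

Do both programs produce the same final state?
No

Program A final state: b=-4, y=1
Program B final state: b=-3, y=1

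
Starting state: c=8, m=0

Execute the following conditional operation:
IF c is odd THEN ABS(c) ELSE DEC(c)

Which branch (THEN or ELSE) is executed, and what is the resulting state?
Branch: ELSE, Final state: c=7, m=0

Evaluating condition: c is odd
Condition is False, so ELSE branch executes
After DEC(c): c=7, m=0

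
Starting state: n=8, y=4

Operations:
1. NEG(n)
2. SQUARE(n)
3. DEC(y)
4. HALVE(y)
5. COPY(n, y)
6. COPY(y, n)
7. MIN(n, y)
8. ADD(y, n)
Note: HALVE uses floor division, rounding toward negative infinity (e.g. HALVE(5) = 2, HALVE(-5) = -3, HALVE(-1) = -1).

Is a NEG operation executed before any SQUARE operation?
Yes

First NEG: step 1
First SQUARE: step 2
Since 1 < 2, NEG comes first.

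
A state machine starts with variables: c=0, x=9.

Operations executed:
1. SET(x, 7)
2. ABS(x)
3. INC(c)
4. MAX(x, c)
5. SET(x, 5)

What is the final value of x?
x = 5

Tracing execution:
Step 1: SET(x, 7) → x = 7
Step 2: ABS(x) → x = 7
Step 3: INC(c) → x = 7
Step 4: MAX(x, c) → x = 7
Step 5: SET(x, 5) → x = 5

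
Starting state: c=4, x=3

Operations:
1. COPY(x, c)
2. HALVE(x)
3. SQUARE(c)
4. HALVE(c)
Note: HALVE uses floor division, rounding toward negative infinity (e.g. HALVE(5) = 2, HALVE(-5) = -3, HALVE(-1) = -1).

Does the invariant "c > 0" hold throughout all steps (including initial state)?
Yes

The invariant holds at every step.

State at each step:
Initial: c=4, x=3
After step 1: c=4, x=4
After step 2: c=4, x=2
After step 3: c=16, x=2
After step 4: c=8, x=2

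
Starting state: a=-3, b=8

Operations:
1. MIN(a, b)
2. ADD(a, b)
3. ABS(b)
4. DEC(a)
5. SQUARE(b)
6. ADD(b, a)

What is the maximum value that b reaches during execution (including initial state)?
68

Values of b at each step:
Initial: b = 8
After step 1: b = 8
After step 2: b = 8
After step 3: b = 8
After step 4: b = 8
After step 5: b = 64
After step 6: b = 68 ← maximum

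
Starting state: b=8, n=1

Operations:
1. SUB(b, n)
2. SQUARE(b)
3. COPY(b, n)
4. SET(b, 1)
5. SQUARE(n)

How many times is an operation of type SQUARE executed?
2

Counting SQUARE operations:
Step 2: SQUARE(b) ← SQUARE
Step 5: SQUARE(n) ← SQUARE
Total: 2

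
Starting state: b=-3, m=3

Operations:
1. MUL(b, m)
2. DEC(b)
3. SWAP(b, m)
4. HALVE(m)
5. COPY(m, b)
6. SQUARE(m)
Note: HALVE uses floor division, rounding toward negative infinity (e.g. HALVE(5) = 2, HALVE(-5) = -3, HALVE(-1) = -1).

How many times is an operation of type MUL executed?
1

Counting MUL operations:
Step 1: MUL(b, m) ← MUL
Total: 1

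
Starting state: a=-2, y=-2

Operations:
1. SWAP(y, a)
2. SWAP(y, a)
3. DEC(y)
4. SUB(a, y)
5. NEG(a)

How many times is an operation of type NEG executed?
1

Counting NEG operations:
Step 5: NEG(a) ← NEG
Total: 1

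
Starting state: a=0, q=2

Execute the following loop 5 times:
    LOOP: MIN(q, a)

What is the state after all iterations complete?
a=0, q=0

Iteration trace:
Start: a=0, q=2
After iteration 1: a=0, q=0
After iteration 2: a=0, q=0
After iteration 3: a=0, q=0
After iteration 4: a=0, q=0
After iteration 5: a=0, q=0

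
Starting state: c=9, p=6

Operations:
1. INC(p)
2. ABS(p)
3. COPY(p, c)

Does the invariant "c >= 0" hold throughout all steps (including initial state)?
Yes

The invariant holds at every step.

State at each step:
Initial: c=9, p=6
After step 1: c=9, p=7
After step 2: c=9, p=7
After step 3: c=9, p=9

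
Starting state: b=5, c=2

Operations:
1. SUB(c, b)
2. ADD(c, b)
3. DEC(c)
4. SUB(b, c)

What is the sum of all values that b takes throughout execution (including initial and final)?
24

Values of b at each step:
Initial: b = 5
After step 1: b = 5
After step 2: b = 5
After step 3: b = 5
After step 4: b = 4
Sum = 5 + 5 + 5 + 5 + 4 = 24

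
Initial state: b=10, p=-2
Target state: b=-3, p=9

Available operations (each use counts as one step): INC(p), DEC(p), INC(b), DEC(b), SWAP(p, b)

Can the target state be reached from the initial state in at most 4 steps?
Yes

Path (3 steps): DEC(p) → DEC(b) → SWAP(p, b)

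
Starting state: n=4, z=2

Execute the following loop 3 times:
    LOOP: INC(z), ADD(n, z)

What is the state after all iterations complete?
n=16, z=5

Iteration trace:
Start: n=4, z=2
After iteration 1: n=7, z=3
After iteration 2: n=11, z=4
After iteration 3: n=16, z=5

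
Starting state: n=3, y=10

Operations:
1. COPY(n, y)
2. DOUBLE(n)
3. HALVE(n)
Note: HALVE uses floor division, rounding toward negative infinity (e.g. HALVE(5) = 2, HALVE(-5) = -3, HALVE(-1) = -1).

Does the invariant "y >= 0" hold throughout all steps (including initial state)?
Yes

The invariant holds at every step.

State at each step:
Initial: n=3, y=10
After step 1: n=10, y=10
After step 2: n=20, y=10
After step 3: n=10, y=10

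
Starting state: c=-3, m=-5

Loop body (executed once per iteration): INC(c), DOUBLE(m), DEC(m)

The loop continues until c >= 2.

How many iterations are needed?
5

Tracing iterations:
Initial: c=-3, m=-5
After iteration 1: c=-2, m=-11
After iteration 2: c=-1, m=-23
After iteration 3: c=0, m=-47
After iteration 4: c=1, m=-95
After iteration 5: c=2, m=-191
c >= 2 now holds, so the loop exits after 5 iterations.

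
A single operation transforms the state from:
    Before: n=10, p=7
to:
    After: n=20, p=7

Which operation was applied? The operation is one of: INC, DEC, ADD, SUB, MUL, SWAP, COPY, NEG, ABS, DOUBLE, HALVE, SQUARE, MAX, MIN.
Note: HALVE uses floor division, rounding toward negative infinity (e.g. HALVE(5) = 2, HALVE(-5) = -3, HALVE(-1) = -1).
DOUBLE(n)

Analyzing the change:
Before: n=10, p=7
After: n=20, p=7
Variable n changed from 10 to 20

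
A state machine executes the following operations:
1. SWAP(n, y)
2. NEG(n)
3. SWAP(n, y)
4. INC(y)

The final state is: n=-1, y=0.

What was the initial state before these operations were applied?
n=-1, y=1

Working backwards:
Final state: n=-1, y=0
Before step 4 (INC(y)): n=-1, y=-1
Before step 3 (SWAP(n, y)): n=-1, y=-1
Before step 2 (NEG(n)): n=1, y=-1
Before step 1 (SWAP(n, y)): n=-1, y=1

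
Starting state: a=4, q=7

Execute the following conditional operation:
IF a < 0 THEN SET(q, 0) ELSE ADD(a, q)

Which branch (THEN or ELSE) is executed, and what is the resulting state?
Branch: ELSE, Final state: a=11, q=7

Evaluating condition: a < 0
a = 4
Condition is False, so ELSE branch executes
After ADD(a, q): a=11, q=7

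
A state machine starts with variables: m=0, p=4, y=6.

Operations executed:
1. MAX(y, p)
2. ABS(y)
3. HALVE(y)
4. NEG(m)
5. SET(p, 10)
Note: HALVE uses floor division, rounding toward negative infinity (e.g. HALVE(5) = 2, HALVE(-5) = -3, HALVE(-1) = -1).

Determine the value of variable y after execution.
y = 3

Tracing execution:
Step 1: MAX(y, p) → y = 6
Step 2: ABS(y) → y = 6
Step 3: HALVE(y) → y = 3
Step 4: NEG(m) → y = 3
Step 5: SET(p, 10) → y = 3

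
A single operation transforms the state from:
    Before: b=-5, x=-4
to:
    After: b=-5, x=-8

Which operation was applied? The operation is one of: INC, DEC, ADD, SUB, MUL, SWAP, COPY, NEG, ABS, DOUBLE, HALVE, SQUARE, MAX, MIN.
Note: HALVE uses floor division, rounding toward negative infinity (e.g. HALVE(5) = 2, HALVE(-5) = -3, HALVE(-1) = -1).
DOUBLE(x)

Analyzing the change:
Before: b=-5, x=-4
After: b=-5, x=-8
Variable x changed from -4 to -8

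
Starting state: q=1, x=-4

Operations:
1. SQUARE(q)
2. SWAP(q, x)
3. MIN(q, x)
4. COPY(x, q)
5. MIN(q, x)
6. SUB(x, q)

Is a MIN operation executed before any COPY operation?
Yes

First MIN: step 3
First COPY: step 4
Since 3 < 4, MIN comes first.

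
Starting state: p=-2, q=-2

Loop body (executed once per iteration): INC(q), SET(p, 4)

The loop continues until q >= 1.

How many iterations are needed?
3

Tracing iterations:
Initial: p=-2, q=-2
After iteration 1: p=4, q=-1
After iteration 2: p=4, q=0
After iteration 3: p=4, q=1
q >= 1 now holds, so the loop exits after 3 iterations.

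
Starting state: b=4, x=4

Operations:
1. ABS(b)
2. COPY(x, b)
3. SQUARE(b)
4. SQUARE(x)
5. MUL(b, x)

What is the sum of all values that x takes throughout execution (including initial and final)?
48

Values of x at each step:
Initial: x = 4
After step 1: x = 4
After step 2: x = 4
After step 3: x = 4
After step 4: x = 16
After step 5: x = 16
Sum = 4 + 4 + 4 + 4 + 16 + 16 = 48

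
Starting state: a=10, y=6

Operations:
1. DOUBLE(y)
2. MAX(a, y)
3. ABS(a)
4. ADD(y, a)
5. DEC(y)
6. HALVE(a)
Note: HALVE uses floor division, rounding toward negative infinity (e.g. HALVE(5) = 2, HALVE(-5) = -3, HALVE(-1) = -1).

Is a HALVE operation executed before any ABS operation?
No

First HALVE: step 6
First ABS: step 3
Since 6 > 3, ABS comes first.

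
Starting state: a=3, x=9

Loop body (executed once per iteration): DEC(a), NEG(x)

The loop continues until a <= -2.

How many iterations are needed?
5

Tracing iterations:
Initial: a=3, x=9
After iteration 1: a=2, x=-9
After iteration 2: a=1, x=9
After iteration 3: a=0, x=-9
After iteration 4: a=-1, x=9
After iteration 5: a=-2, x=-9
a <= -2 now holds, so the loop exits after 5 iterations.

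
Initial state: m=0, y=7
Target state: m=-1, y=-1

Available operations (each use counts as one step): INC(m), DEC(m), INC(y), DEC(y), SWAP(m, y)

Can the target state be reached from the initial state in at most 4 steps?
No

The target state cannot be reached within 4 steps.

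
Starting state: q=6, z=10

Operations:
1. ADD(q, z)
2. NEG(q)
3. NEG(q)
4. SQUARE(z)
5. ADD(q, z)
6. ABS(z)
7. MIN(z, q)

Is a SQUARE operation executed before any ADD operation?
No

First SQUARE: step 4
First ADD: step 1
Since 4 > 1, ADD comes first.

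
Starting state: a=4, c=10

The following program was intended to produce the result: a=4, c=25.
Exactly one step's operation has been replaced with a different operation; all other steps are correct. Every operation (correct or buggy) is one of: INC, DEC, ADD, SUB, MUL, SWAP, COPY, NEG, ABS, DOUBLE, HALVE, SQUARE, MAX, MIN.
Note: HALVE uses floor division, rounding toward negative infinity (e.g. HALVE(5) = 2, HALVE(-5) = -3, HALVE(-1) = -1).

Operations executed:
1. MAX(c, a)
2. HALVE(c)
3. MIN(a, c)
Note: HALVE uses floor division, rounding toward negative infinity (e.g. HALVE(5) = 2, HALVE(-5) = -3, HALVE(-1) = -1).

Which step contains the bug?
Step 3

Trace with buggy code:
Initial: a=4, c=10
After step 1: a=4, c=10
After step 2: a=4, c=5
After step 3: a=4, c=5
Actual final a=4, c=5 ≠ expected a=4, c=25.
Step 3 is the only position where a single-operation replacement can produce the expected result.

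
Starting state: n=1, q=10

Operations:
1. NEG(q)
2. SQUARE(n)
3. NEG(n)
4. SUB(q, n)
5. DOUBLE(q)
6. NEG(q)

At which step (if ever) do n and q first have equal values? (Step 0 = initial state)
Never

n and q never become equal during execution.

Comparing values at each step:
Initial: n=1, q=10
After step 1: n=1, q=-10
After step 2: n=1, q=-10
After step 3: n=-1, q=-10
After step 4: n=-1, q=-9
After step 5: n=-1, q=-18
After step 6: n=-1, q=18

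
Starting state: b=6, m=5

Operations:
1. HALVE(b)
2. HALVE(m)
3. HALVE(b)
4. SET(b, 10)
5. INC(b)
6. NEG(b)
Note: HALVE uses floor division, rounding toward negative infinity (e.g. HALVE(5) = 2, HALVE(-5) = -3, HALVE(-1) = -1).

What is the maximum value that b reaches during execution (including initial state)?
11

Values of b at each step:
Initial: b = 6
After step 1: b = 3
After step 2: b = 3
After step 3: b = 1
After step 4: b = 10
After step 5: b = 11 ← maximum
After step 6: b = -11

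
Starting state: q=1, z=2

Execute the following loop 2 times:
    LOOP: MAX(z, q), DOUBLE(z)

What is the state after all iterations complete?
q=1, z=8

Iteration trace:
Start: q=1, z=2
After iteration 1: q=1, z=4
After iteration 2: q=1, z=8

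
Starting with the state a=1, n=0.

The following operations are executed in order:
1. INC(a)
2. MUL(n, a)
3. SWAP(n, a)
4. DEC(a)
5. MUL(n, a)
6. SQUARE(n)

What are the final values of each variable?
{a: -1, n: 4}

Step-by-step execution:
Initial: a=1, n=0
After step 1 (INC(a)): a=2, n=0
After step 2 (MUL(n, a)): a=2, n=0
After step 3 (SWAP(n, a)): a=0, n=2
After step 4 (DEC(a)): a=-1, n=2
After step 5 (MUL(n, a)): a=-1, n=-2
After step 6 (SQUARE(n)): a=-1, n=4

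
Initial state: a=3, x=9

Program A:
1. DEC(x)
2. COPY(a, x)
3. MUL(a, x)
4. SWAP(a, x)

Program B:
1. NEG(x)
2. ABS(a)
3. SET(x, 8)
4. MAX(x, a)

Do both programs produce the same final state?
No

Program A final state: a=8, x=64
Program B final state: a=3, x=8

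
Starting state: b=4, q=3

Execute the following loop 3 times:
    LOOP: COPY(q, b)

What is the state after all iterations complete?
b=4, q=4

Iteration trace:
Start: b=4, q=3
After iteration 1: b=4, q=4
After iteration 2: b=4, q=4
After iteration 3: b=4, q=4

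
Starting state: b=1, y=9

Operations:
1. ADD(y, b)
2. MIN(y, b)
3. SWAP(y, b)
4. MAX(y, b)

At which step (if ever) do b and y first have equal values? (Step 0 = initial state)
Step 2

b and y first become equal after step 2.

Comparing values at each step:
Initial: b=1, y=9
After step 1: b=1, y=10
After step 2: b=1, y=1 ← equal!
After step 3: b=1, y=1 ← equal!
After step 4: b=1, y=1 ← equal!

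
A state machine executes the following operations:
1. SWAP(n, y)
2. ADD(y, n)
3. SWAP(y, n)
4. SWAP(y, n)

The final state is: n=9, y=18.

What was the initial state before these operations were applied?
n=9, y=9

Working backwards:
Final state: n=9, y=18
Before step 4 (SWAP(y, n)): n=18, y=9
Before step 3 (SWAP(y, n)): n=9, y=18
Before step 2 (ADD(y, n)): n=9, y=9
Before step 1 (SWAP(n, y)): n=9, y=9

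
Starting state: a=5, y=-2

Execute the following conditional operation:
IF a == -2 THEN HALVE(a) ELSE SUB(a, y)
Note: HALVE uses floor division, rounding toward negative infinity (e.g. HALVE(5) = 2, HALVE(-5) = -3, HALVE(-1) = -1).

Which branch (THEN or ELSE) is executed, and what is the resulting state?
Branch: ELSE, Final state: a=7, y=-2

Evaluating condition: a == -2
a = 5
Condition is False, so ELSE branch executes
After SUB(a, y): a=7, y=-2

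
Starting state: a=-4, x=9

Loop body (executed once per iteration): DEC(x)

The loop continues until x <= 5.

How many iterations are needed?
4

Tracing iterations:
Initial: a=-4, x=9
After iteration 1: a=-4, x=8
After iteration 2: a=-4, x=7
After iteration 3: a=-4, x=6
After iteration 4: a=-4, x=5
x <= 5 now holds, so the loop exits after 4 iterations.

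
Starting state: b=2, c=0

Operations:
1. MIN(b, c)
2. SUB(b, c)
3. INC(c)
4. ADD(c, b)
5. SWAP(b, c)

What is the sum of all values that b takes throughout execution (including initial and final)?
3

Values of b at each step:
Initial: b = 2
After step 1: b = 0
After step 2: b = 0
After step 3: b = 0
After step 4: b = 0
After step 5: b = 1
Sum = 2 + 0 + 0 + 0 + 0 + 1 = 3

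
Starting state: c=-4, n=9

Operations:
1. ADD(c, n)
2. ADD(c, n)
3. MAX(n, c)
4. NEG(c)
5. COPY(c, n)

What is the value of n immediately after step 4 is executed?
n = 14

Tracing n through execution:
Initial: n = 9
After step 1 (ADD(c, n)): n = 9
After step 2 (ADD(c, n)): n = 9
After step 3 (MAX(n, c)): n = 14
After step 4 (NEG(c)): n = 14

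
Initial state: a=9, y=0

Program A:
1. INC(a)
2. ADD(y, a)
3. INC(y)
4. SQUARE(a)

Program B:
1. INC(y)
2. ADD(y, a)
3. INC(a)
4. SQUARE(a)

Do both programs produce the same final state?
No

Program A final state: a=100, y=11
Program B final state: a=100, y=10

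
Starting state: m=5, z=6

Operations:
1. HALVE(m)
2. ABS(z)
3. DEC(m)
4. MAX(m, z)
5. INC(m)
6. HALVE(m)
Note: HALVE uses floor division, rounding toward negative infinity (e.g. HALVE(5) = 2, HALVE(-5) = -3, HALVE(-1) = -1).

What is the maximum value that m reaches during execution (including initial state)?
7

Values of m at each step:
Initial: m = 5
After step 1: m = 2
After step 2: m = 2
After step 3: m = 1
After step 4: m = 6
After step 5: m = 7 ← maximum
After step 6: m = 3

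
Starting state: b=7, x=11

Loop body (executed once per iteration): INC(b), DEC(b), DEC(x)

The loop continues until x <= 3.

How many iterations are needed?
8

Tracing iterations:
Initial: b=7, x=11
After iteration 1: b=7, x=10
After iteration 2: b=7, x=9
After iteration 3: b=7, x=8
After iteration 4: b=7, x=7
After iteration 5: b=7, x=6
After iteration 6: b=7, x=5
After iteration 7: b=7, x=4
After iteration 8: b=7, x=3
x <= 3 now holds, so the loop exits after 8 iterations.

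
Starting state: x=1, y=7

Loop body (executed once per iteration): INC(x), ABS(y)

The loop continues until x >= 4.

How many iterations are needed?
3

Tracing iterations:
Initial: x=1, y=7
After iteration 1: x=2, y=7
After iteration 2: x=3, y=7
After iteration 3: x=4, y=7
x >= 4 now holds, so the loop exits after 3 iterations.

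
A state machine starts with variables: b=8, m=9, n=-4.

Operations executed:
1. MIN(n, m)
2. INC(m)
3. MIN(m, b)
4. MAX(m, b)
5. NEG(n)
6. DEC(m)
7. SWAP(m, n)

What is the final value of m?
m = 4

Tracing execution:
Step 1: MIN(n, m) → m = 9
Step 2: INC(m) → m = 10
Step 3: MIN(m, b) → m = 8
Step 4: MAX(m, b) → m = 8
Step 5: NEG(n) → m = 8
Step 6: DEC(m) → m = 7
Step 7: SWAP(m, n) → m = 4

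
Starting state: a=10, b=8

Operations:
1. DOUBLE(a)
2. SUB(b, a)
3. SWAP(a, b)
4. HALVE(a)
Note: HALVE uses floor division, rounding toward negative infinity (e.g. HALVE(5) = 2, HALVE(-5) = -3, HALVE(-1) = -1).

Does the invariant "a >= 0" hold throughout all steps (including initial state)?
No, violated after step 3

The invariant is violated after step 3.

State at each step:
Initial: a=10, b=8
After step 1: a=20, b=8
After step 2: a=20, b=-12
After step 3: a=-12, b=20
After step 4: a=-6, b=20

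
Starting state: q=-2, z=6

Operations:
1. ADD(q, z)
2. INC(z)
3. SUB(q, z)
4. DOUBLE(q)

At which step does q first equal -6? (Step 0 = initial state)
Step 4

Tracing q:
Initial: q = -2
After step 1: q = 4
After step 2: q = 4
After step 3: q = -3
After step 4: q = -6 ← first occurrence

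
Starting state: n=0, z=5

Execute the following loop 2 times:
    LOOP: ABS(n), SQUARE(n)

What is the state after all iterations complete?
n=0, z=5

Iteration trace:
Start: n=0, z=5
After iteration 1: n=0, z=5
After iteration 2: n=0, z=5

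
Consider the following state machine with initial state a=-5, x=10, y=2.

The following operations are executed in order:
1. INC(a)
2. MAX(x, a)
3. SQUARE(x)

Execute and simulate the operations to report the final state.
{a: -4, x: 100, y: 2}

Step-by-step execution:
Initial: a=-5, x=10, y=2
After step 1 (INC(a)): a=-4, x=10, y=2
After step 2 (MAX(x, a)): a=-4, x=10, y=2
After step 3 (SQUARE(x)): a=-4, x=100, y=2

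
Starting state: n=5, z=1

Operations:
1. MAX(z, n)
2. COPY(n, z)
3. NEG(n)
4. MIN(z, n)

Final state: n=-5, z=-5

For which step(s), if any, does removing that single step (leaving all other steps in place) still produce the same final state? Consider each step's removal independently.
Step(s) 2

Testing removal of each single step:
Without step 1: final = n=-1, z=-1 (different)
Without step 2: final = n=-5, z=-5 (same)
Without step 3: final = n=5, z=5 (different)
Without step 4: final = n=-5, z=5 (different)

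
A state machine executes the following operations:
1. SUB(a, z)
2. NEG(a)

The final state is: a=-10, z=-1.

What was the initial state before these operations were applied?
a=9, z=-1

Working backwards:
Final state: a=-10, z=-1
Before step 2 (NEG(a)): a=10, z=-1
Before step 1 (SUB(a, z)): a=9, z=-1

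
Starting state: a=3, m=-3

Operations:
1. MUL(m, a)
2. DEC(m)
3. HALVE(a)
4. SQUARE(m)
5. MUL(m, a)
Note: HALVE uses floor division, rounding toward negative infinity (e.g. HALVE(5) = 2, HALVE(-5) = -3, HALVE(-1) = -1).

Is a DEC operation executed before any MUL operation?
No

First DEC: step 2
First MUL: step 1
Since 2 > 1, MUL comes first.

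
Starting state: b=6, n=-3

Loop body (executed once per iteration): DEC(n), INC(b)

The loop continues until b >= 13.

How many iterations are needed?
7

Tracing iterations:
Initial: b=6, n=-3
After iteration 1: b=7, n=-4
After iteration 2: b=8, n=-5
After iteration 3: b=9, n=-6
After iteration 4: b=10, n=-7
After iteration 5: b=11, n=-8
After iteration 6: b=12, n=-9
After iteration 7: b=13, n=-10
b >= 13 now holds, so the loop exits after 7 iterations.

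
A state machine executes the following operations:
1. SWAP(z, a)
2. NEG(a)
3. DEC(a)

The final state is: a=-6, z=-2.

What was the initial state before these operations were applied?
a=-2, z=5

Working backwards:
Final state: a=-6, z=-2
Before step 3 (DEC(a)): a=-5, z=-2
Before step 2 (NEG(a)): a=5, z=-2
Before step 1 (SWAP(z, a)): a=-2, z=5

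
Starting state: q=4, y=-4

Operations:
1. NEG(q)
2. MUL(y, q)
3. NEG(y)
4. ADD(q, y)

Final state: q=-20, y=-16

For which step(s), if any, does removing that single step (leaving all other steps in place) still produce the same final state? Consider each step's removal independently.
None - removing any single step changes the final result

Testing removal of each single step:
Without step 1: final = q=20, y=16 (different)
Without step 2: final = q=0, y=4 (different)
Without step 3: final = q=12, y=16 (different)
Without step 4: final = q=-4, y=-16 (different)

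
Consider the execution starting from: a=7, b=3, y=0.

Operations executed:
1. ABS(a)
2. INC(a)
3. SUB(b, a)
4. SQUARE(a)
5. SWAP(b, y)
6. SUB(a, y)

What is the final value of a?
a = 69

Tracing execution:
Step 1: ABS(a) → a = 7
Step 2: INC(a) → a = 8
Step 3: SUB(b, a) → a = 8
Step 4: SQUARE(a) → a = 64
Step 5: SWAP(b, y) → a = 64
Step 6: SUB(a, y) → a = 69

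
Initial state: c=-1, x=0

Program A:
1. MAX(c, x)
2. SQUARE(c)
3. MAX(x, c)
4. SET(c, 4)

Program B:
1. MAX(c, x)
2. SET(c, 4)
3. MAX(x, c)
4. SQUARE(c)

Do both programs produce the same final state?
No

Program A final state: c=4, x=0
Program B final state: c=16, x=4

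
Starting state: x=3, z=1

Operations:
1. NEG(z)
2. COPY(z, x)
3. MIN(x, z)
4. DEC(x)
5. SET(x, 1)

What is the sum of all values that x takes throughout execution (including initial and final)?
15

Values of x at each step:
Initial: x = 3
After step 1: x = 3
After step 2: x = 3
After step 3: x = 3
After step 4: x = 2
After step 5: x = 1
Sum = 3 + 3 + 3 + 3 + 2 + 1 = 15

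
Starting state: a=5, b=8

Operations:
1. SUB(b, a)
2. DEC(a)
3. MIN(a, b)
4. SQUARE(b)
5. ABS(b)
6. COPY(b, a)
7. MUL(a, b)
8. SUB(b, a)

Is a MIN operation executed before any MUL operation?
Yes

First MIN: step 3
First MUL: step 7
Since 3 < 7, MIN comes first.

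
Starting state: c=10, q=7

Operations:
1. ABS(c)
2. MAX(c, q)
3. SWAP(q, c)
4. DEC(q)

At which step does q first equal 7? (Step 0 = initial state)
Step 0

Tracing q:
Initial: q = 7 ← first occurrence
After step 1: q = 7
After step 2: q = 7
After step 3: q = 10
After step 4: q = 9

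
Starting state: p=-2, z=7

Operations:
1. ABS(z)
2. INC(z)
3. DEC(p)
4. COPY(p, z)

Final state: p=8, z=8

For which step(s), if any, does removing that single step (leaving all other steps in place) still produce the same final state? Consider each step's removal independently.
Step(s) 1, 3

Testing removal of each single step:
Without step 1: final = p=8, z=8 (same)
Without step 2: final = p=7, z=7 (different)
Without step 3: final = p=8, z=8 (same)
Without step 4: final = p=-3, z=8 (different)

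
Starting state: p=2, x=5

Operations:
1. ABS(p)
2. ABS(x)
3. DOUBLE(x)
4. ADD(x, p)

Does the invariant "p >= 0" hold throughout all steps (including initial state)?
Yes

The invariant holds at every step.

State at each step:
Initial: p=2, x=5
After step 1: p=2, x=5
After step 2: p=2, x=5
After step 3: p=2, x=10
After step 4: p=2, x=12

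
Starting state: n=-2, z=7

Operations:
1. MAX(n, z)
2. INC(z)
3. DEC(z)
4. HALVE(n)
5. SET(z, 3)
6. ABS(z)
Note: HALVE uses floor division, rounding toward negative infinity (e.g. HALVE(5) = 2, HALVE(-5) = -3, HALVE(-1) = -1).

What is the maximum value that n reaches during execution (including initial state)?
7

Values of n at each step:
Initial: n = -2
After step 1: n = 7 ← maximum
After step 2: n = 7
After step 3: n = 7
After step 4: n = 3
After step 5: n = 3
After step 6: n = 3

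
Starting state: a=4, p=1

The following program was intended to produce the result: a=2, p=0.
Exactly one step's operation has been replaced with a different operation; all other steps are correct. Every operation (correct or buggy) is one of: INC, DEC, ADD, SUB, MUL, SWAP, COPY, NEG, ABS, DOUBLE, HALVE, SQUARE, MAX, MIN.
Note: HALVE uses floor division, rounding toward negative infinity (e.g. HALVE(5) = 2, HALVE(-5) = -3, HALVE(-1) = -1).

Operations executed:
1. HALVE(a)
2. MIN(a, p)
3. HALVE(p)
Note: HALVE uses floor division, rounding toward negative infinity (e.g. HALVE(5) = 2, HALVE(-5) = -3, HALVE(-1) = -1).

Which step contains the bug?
Step 2

Trace with buggy code:
Initial: a=4, p=1
After step 1: a=2, p=1
After step 2: a=1, p=1
After step 3: a=1, p=0
Actual final a=1, p=0 ≠ expected a=2, p=0.
Step 2 is the only position where a single-operation replacement can produce the expected result.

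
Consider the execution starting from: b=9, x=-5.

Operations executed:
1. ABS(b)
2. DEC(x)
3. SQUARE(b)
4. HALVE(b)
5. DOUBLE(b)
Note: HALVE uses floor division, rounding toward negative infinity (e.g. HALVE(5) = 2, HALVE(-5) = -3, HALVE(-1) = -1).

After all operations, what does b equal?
b = 80

Tracing execution:
Step 1: ABS(b) → b = 9
Step 2: DEC(x) → b = 9
Step 3: SQUARE(b) → b = 81
Step 4: HALVE(b) → b = 40
Step 5: DOUBLE(b) → b = 80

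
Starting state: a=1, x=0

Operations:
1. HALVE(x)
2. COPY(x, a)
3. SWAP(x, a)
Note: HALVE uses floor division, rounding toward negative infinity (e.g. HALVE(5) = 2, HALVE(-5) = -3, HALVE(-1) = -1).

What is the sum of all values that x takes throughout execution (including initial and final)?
2

Values of x at each step:
Initial: x = 0
After step 1: x = 0
After step 2: x = 1
After step 3: x = 1
Sum = 0 + 0 + 1 + 1 = 2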